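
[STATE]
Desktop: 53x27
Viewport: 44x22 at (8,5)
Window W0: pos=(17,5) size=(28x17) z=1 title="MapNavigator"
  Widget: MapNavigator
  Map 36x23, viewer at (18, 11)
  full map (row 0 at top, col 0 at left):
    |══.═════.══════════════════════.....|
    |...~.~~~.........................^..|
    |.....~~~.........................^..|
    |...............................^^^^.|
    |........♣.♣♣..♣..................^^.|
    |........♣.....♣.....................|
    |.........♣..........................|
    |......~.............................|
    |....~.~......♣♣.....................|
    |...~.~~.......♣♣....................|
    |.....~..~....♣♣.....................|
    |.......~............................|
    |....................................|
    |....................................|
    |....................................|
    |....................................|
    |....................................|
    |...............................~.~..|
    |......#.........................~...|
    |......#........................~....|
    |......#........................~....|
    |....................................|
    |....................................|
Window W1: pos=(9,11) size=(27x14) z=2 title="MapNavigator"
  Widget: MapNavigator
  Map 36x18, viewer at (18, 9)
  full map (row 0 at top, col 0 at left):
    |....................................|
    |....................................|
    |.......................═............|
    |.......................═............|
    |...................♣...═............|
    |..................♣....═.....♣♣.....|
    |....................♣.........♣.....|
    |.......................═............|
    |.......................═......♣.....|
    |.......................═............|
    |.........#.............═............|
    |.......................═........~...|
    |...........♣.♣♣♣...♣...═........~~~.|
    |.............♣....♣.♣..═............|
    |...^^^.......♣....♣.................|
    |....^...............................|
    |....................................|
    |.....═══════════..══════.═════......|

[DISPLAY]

         ┏━━━━━━━━━━━━━━━━━━━━━━━━━━┓       
         ┃ MapNavigator             ┃       
         ┠──────────────────────────┨       
         ┃...♣.....♣................┃       
         ┃....♣.....................┃       
         ┃.~........................┃       
 ┏━━━━━━━━━━━━━━━━━━━━━━━━━┓........┃       
 ┃ MapNavigator            ┃........┃       
 ┠─────────────────────────┨........┃       
 ┃.............♣...═.......┃........┃       
 ┃............♣....═.....♣♣┃........┃       
 ┃..............♣.........♣┃........┃       
 ┃.................═.......┃........┃       
 ┃.................═......♣┃........┃       
 ┃............@....═.......┃........┃       
 ┃...#.............═.......┃........┃       
 ┃.................═.......┃━━━━━━━━┛       
 ┃.....♣.♣♣♣...♣...═.......┃                
 ┃.......♣....♣.♣..═.......┃                
 ┗━━━━━━━━━━━━━━━━━━━━━━━━━┛                
                                            
                                            


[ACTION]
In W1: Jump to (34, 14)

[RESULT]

         ┏━━━━━━━━━━━━━━━━━━━━━━━━━━┓       
         ┃ MapNavigator             ┃       
         ┠──────────────────────────┨       
         ┃...♣.....♣................┃       
         ┃....♣.....................┃       
         ┃.~........................┃       
 ┏━━━━━━━━━━━━━━━━━━━━━━━━━┓........┃       
 ┃ MapNavigator            ┃........┃       
 ┠─────────────────────────┨........┃       
 ┃.═............           ┃........┃       
 ┃.═............           ┃........┃       
 ┃.═........~...           ┃........┃       
 ┃.═........~~~.           ┃........┃       
 ┃.═............           ┃........┃       
 ┃............@.           ┃........┃       
 ┃..............           ┃........┃       
 ┃..............           ┃━━━━━━━━┛       
 ┃══.═════......           ┃                
 ┃                         ┃                
 ┗━━━━━━━━━━━━━━━━━━━━━━━━━┛                
                                            
                                            


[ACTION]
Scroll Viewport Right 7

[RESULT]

        ┏━━━━━━━━━━━━━━━━━━━━━━━━━━┓        
        ┃ MapNavigator             ┃        
        ┠──────────────────────────┨        
        ┃...♣.....♣................┃        
        ┃....♣.....................┃        
        ┃.~........................┃        
┏━━━━━━━━━━━━━━━━━━━━━━━━━┓........┃        
┃ MapNavigator            ┃........┃        
┠─────────────────────────┨........┃        
┃.═............           ┃........┃        
┃.═............           ┃........┃        
┃.═........~...           ┃........┃        
┃.═........~~~.           ┃........┃        
┃.═............           ┃........┃        
┃............@.           ┃........┃        
┃..............           ┃........┃        
┃..............           ┃━━━━━━━━┛        
┃══.═════......           ┃                 
┃                         ┃                 
┗━━━━━━━━━━━━━━━━━━━━━━━━━┛                 
                                            
                                            


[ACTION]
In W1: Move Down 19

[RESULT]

        ┏━━━━━━━━━━━━━━━━━━━━━━━━━━┓        
        ┃ MapNavigator             ┃        
        ┠──────────────────────────┨        
        ┃...♣.....♣................┃        
        ┃....♣.....................┃        
        ┃.~........................┃        
┏━━━━━━━━━━━━━━━━━━━━━━━━━┓........┃        
┃ MapNavigator            ┃........┃        
┠─────────────────────────┨........┃        
┃.═........~~~.           ┃........┃        
┃.═............           ┃........┃        
┃..............           ┃........┃        
┃..............           ┃........┃        
┃..............           ┃........┃        
┃══.═════....@.           ┃........┃        
┃                         ┃........┃        
┃                         ┃━━━━━━━━┛        
┃                         ┃                 
┃                         ┃                 
┗━━━━━━━━━━━━━━━━━━━━━━━━━┛                 
                                            
                                            


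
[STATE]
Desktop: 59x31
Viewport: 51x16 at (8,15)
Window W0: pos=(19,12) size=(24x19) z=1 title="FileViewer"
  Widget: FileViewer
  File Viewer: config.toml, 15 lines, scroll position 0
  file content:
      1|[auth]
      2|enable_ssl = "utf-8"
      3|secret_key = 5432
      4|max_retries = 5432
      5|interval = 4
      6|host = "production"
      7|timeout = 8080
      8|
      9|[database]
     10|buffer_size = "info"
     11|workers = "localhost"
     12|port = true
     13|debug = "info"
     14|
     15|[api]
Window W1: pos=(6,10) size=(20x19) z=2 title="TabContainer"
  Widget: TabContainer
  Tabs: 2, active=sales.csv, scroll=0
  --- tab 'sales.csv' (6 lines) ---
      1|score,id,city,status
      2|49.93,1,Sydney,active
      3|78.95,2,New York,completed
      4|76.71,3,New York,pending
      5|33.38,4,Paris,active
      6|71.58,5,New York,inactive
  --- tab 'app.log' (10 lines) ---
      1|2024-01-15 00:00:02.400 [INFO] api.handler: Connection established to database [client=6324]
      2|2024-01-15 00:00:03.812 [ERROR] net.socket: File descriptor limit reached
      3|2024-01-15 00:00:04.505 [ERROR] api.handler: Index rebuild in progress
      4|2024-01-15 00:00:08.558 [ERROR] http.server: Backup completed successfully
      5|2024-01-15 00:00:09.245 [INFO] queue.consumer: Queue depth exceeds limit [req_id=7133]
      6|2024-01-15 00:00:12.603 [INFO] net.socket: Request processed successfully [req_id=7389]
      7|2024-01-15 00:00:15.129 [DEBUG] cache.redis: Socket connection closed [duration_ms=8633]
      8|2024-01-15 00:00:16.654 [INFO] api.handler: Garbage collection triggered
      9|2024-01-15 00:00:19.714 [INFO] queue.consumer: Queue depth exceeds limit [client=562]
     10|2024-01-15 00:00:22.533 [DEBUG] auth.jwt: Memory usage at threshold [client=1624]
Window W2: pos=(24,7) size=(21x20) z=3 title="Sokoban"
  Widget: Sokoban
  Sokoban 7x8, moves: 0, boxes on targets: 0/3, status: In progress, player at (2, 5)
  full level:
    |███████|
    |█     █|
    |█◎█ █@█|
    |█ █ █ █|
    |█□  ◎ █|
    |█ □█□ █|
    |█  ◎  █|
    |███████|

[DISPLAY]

core,id,city,sta┃█ □█□ █            ┃              
9.93,1,Sydney,ac┃█  ◎  █            ┃              
8.95,2,New York,┃███████            ┃              
6.71,3,New York,┃Moves: 0  0/3      ┃              
3.38,4,Paris,act┃                   ┃              
1.58,5,New York,┃                   ┃              
                ┃                   ┃              
                ┃                   ┃              
                ┃                   ┃              
                ┃                   ┃              
                ┃                   ┃              
                ┗━━━━━━━━━━━━━━━━━━━┛              
                 ┃= "info"       ░┃                
━━━━━━━━━━━━━━━━━┛               ░┃                
           ┃[api]                ▼┃                
           ┗━━━━━━━━━━━━━━━━━━━━━━┛                


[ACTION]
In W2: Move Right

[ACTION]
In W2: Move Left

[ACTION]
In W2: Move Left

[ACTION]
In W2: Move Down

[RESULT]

core,id,city,sta┃█ □█□ █            ┃              
9.93,1,Sydney,ac┃█  ◎  █            ┃              
8.95,2,New York,┃███████            ┃              
6.71,3,New York,┃Moves: 1  0/3      ┃              
3.38,4,Paris,act┃                   ┃              
1.58,5,New York,┃                   ┃              
                ┃                   ┃              
                ┃                   ┃              
                ┃                   ┃              
                ┃                   ┃              
                ┃                   ┃              
                ┗━━━━━━━━━━━━━━━━━━━┛              
                 ┃= "info"       ░┃                
━━━━━━━━━━━━━━━━━┛               ░┃                
           ┃[api]                ▼┃                
           ┗━━━━━━━━━━━━━━━━━━━━━━┛                


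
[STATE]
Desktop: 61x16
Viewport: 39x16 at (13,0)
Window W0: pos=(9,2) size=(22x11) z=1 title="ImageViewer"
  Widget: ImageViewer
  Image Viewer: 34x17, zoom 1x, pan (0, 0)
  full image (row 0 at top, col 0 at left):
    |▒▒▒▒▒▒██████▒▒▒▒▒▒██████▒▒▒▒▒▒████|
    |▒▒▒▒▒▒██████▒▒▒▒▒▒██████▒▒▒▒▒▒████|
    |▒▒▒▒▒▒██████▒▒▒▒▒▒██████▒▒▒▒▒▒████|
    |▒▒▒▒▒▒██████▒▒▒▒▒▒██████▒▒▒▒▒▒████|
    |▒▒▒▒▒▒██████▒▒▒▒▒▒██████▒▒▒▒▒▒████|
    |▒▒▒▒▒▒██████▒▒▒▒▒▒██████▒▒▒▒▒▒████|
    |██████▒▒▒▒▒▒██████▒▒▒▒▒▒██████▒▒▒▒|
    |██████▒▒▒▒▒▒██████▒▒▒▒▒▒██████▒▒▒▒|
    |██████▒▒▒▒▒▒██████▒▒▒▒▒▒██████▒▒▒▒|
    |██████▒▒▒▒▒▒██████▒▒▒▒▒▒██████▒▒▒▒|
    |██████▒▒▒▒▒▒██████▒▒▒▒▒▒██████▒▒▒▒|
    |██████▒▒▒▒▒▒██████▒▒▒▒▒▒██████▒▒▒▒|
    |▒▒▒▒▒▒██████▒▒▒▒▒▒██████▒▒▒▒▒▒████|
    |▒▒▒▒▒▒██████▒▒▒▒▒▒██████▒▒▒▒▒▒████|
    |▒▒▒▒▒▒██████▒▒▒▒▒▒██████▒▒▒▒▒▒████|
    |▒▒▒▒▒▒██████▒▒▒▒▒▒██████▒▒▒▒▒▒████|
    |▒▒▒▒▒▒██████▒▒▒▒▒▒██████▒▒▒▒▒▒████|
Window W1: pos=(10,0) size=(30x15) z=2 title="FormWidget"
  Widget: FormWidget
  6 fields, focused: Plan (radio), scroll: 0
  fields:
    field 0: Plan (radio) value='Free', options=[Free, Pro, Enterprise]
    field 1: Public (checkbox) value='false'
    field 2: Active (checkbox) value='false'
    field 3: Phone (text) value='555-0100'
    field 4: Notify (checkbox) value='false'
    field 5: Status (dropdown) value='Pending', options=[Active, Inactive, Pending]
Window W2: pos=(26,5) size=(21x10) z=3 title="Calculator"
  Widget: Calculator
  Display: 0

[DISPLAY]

━━━━━━━━━━━━━━━━━━━━━━━━━━┓            
ormWidget                 ┃            
──────────────────────────┨            
Plan:       (●) Free  ( ) ┃            
Public:     [ ]           ┃            
Active:     [┏━━━━━━━━━━━━━━━━━━━┓     
Phone:      [┃ Calculator        ┃     
Notify:     [┠───────────────────┨     
Status:     [┃                  0┃     
             ┃┌───┬───┬───┬───┐  ┃     
             ┃│ 7 │ 8 │ 9 │ ÷ │  ┃     
             ┃├───┼───┼───┼───┤  ┃     
             ┃│ 4 │ 5 │ 6 │ × │  ┃     
             ┃└───┴───┴───┴───┘  ┃     
━━━━━━━━━━━━━┗━━━━━━━━━━━━━━━━━━━┛     
                                       


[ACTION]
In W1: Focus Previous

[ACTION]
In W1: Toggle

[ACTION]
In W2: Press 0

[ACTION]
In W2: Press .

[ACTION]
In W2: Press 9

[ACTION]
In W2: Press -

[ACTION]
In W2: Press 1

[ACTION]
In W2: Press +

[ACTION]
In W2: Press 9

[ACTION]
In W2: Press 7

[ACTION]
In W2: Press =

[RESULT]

━━━━━━━━━━━━━━━━━━━━━━━━━━┓            
ormWidget                 ┃            
──────────────────────────┨            
Plan:       (●) Free  ( ) ┃            
Public:     [ ]           ┃            
Active:     [┏━━━━━━━━━━━━━━━━━━━┓     
Phone:      [┃ Calculator        ┃     
Notify:     [┠───────────────────┨     
Status:     [┃               96.9┃     
             ┃┌───┬───┬───┬───┐  ┃     
             ┃│ 7 │ 8 │ 9 │ ÷ │  ┃     
             ┃├───┼───┼───┼───┤  ┃     
             ┃│ 4 │ 5 │ 6 │ × │  ┃     
             ┃└───┴───┴───┴───┘  ┃     
━━━━━━━━━━━━━┗━━━━━━━━━━━━━━━━━━━┛     
                                       


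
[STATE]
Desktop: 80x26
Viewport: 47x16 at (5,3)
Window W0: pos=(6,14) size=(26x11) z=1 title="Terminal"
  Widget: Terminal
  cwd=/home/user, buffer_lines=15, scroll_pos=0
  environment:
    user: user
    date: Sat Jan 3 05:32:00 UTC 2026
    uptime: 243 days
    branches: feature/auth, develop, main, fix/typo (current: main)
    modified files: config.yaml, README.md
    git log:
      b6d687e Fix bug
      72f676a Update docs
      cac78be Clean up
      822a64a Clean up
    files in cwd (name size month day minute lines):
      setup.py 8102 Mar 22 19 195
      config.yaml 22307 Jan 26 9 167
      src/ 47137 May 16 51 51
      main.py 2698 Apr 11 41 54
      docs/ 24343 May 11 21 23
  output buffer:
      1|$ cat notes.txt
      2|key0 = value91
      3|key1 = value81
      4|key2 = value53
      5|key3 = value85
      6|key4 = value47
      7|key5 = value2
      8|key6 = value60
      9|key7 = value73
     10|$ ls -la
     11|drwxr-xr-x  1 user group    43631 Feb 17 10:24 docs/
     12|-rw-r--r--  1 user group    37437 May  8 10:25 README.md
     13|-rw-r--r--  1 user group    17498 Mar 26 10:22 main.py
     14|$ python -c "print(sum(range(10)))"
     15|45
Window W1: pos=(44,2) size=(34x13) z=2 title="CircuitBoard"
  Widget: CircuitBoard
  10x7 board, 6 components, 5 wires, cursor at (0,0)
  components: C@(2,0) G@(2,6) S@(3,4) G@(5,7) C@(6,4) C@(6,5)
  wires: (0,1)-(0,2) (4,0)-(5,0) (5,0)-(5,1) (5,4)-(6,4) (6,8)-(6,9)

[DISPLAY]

                                       ┃ Circui
                                       ┠───────
                                       ┃   0 1 
                                       ┃0  [.] 
                                       ┃       
                                       ┃1      
                                       ┃       
                                       ┃2   C  
                                       ┃       
                                       ┃3      
                                       ┃       
 ┏━━━━━━━━━━━━━━━━━━━━━━━━┓            ┗━━━━━━━
 ┃ Terminal               ┃                    
 ┠────────────────────────┨                    
 ┃$ cat notes.txt         ┃                    
 ┃key0 = value91          ┃                    


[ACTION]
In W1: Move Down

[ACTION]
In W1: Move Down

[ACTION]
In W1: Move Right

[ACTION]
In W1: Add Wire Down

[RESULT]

                                       ┃ Circui
                                       ┠───────
                                       ┃   0 1 
                                       ┃0      
                                       ┃       
                                       ┃1      
                                       ┃       
                                       ┃2   C  
                                       ┃       
                                       ┃3      
                                       ┃       
 ┏━━━━━━━━━━━━━━━━━━━━━━━━┓            ┗━━━━━━━
 ┃ Terminal               ┃                    
 ┠────────────────────────┨                    
 ┃$ cat notes.txt         ┃                    
 ┃key0 = value91          ┃                    


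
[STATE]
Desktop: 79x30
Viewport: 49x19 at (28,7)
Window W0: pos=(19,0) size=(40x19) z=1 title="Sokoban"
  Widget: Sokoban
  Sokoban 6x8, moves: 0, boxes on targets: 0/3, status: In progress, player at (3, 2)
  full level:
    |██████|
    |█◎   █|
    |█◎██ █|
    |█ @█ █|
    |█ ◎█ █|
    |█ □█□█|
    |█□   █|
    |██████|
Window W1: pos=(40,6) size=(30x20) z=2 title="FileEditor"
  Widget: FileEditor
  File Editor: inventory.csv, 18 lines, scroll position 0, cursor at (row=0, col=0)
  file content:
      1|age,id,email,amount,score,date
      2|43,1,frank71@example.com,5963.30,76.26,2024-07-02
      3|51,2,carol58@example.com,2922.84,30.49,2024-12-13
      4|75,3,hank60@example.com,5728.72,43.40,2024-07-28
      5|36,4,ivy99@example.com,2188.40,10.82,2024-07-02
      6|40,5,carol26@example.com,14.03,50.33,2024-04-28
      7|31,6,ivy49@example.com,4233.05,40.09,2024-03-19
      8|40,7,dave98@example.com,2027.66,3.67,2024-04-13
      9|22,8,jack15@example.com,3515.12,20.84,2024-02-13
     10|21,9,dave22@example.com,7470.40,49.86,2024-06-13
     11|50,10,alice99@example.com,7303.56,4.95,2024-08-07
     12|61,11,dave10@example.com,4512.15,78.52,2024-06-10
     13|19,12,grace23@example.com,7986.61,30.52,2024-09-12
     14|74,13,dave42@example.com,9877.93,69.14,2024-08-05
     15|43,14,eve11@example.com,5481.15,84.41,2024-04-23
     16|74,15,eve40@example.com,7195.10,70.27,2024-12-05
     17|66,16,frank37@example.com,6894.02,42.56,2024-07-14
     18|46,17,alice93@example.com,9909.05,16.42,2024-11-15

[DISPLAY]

            ┃ FileEditor                 ┃       
            ┠────────────────────────────┨       
            ┃█ge,id,email,amount,score,d▲┃       
            ┃43,1,frank71@example.com,59█┃       
  0/3       ┃51,2,carol58@example.com,29░┃       
            ┃75,3,hank60@example.com,572░┃       
            ┃36,4,ivy99@example.com,2188░┃       
            ┃40,5,carol26@example.com,14░┃       
            ┃31,6,ivy49@example.com,4233░┃       
            ┃40,7,dave98@example.com,202░┃       
            ┃22,8,jack15@example.com,351░┃       
━━━━━━━━━━━━┃21,9,dave22@example.com,747░┃       
            ┃50,10,alice99@example.com,7░┃       
            ┃61,11,dave10@example.com,45░┃       
            ┃19,12,grace23@example.com,7░┃       
            ┃74,13,dave42@example.com,98░┃       
            ┃43,14,eve11@example.com,548░┃       
            ┃74,15,eve40@example.com,719▼┃       
            ┗━━━━━━━━━━━━━━━━━━━━━━━━━━━━┛       


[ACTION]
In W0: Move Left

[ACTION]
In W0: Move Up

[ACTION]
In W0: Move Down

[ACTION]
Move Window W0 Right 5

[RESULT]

█ █         ┃ FileEditor                 ┃       
█□█         ┠────────────────────────────┨       
  █         ┃█ge,id,email,amount,score,d▲┃       
███         ┃43,1,frank71@example.com,59█┃       
es: 3  0/3  ┃51,2,carol58@example.com,29░┃       
            ┃75,3,hank60@example.com,572░┃       
            ┃36,4,ivy99@example.com,2188░┃       
            ┃40,5,carol26@example.com,14░┃       
            ┃31,6,ivy49@example.com,4233░┃       
            ┃40,7,dave98@example.com,202░┃       
            ┃22,8,jack15@example.com,351░┃       
━━━━━━━━━━━━┃21,9,dave22@example.com,747░┃       
            ┃50,10,alice99@example.com,7░┃       
            ┃61,11,dave10@example.com,45░┃       
            ┃19,12,grace23@example.com,7░┃       
            ┃74,13,dave42@example.com,98░┃       
            ┃43,14,eve11@example.com,548░┃       
            ┃74,15,eve40@example.com,719▼┃       
            ┗━━━━━━━━━━━━━━━━━━━━━━━━━━━━┛       


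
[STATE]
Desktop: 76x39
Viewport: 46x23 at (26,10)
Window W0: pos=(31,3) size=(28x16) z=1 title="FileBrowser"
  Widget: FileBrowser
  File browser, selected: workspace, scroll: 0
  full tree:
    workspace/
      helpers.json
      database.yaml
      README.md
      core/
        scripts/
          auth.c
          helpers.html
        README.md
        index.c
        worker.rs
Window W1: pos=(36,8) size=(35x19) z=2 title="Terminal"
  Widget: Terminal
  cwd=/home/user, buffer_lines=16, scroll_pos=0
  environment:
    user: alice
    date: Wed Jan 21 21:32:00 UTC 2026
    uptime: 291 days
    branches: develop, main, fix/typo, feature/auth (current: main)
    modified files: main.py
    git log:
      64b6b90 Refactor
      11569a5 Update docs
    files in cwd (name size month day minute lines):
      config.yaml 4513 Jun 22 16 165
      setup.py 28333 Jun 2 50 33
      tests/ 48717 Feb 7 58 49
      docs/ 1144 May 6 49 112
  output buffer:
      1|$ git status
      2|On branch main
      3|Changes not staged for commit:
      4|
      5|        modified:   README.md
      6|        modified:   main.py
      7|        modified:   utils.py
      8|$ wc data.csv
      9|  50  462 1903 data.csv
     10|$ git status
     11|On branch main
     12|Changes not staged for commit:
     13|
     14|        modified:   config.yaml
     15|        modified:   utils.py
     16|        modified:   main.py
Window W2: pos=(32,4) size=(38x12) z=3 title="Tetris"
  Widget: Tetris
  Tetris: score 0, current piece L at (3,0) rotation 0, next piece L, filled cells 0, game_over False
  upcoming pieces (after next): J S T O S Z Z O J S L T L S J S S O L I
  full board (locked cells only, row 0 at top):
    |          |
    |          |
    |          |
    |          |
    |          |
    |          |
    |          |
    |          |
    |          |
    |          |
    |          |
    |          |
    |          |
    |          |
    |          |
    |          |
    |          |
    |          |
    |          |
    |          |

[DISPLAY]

     ┃┃          │                         ┃┨ 
     ┃┃          │                         ┃┃ 
     ┃┃          │                         ┃┃ 
     ┃┃          │Score:                   ┃┃ 
     ┃┃          │0                        ┃┃ 
     ┃┗━━━━━━━━━━━━━━━━━━━━━━━━━━━━━━━━━━━━┛┃ 
     ┃    ┃        modified:   main.py      ┃ 
     ┃    ┃        modified:   utils.py     ┃ 
     ┗━━━━┃$ wc data.csv                    ┃ 
          ┃  50  462 1903 data.csv          ┃ 
          ┃$ git status                     ┃ 
          ┃On branch main                   ┃ 
          ┃Changes not staged for commit:   ┃ 
          ┃                                 ┃ 
          ┃        modified:   config.yaml  ┃ 
          ┃        modified:   utils.py     ┃ 
          ┗━━━━━━━━━━━━━━━━━━━━━━━━━━━━━━━━━┛ 
                                              
                                              
                                              
                                              
                                              
                                              


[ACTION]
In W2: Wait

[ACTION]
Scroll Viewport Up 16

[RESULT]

                                              
                                              
                                              
     ┏━━━━━━━━━━━━━━━━━━━━━━━━━━┓             
     ┃┏━━━━━━━━━━━━━━━━━━━━━━━━━━━━━━━━━━━━┓  
     ┠┃ Tetris                             ┃  
     ┃┠────────────────────────────────────┨  
     ┃┃          │Next:                    ┃  
     ┃┃          │  ▒                      ┃┓ 
     ┃┃          │▒▒▒                      ┃┃ 
     ┃┃          │                         ┃┨ 
     ┃┃          │                         ┃┃ 
     ┃┃          │                         ┃┃ 
     ┃┃          │Score:                   ┃┃ 
     ┃┃          │0                        ┃┃ 
     ┃┗━━━━━━━━━━━━━━━━━━━━━━━━━━━━━━━━━━━━┛┃ 
     ┃    ┃        modified:   main.py      ┃ 
     ┃    ┃        modified:   utils.py     ┃ 
     ┗━━━━┃$ wc data.csv                    ┃ 
          ┃  50  462 1903 data.csv          ┃ 
          ┃$ git status                     ┃ 
          ┃On branch main                   ┃ 
          ┃Changes not staged for commit:   ┃ 


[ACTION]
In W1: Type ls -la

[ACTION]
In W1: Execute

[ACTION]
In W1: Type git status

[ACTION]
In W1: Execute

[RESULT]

                                              
                                              
                                              
     ┏━━━━━━━━━━━━━━━━━━━━━━━━━━┓             
     ┃┏━━━━━━━━━━━━━━━━━━━━━━━━━━━━━━━━━━━━┓  
     ┠┃ Tetris                             ┃  
     ┃┠────────────────────────────────────┨  
     ┃┃          │Next:                    ┃  
     ┃┃          │  ▒                      ┃┓ 
     ┃┃          │▒▒▒                      ┃┃ 
     ┃┃          │                         ┃┨ 
     ┃┃          │                         ┃┃ 
     ┃┃          │                         ┃┃ 
     ┃┃          │Score:                   ┃┃ 
     ┃┃          │0                        ┃┃ 
     ┃┗━━━━━━━━━━━━━━━━━━━━━━━━━━━━━━━━━━━━┛┃ 
     ┃    ┃-rw-r--r--  1 alice group     451┃ 
     ┃    ┃-rw-r--r--  1 alice group    2833┃ 
     ┗━━━━┃drwxr-xr-x  1 alice group    4871┃ 
          ┃drwxr-xr-x  1 alice group     114┃ 
          ┃$ git status                     ┃ 
          ┃On branch main                   ┃ 
          ┃Changes not staged for commit:   ┃ 


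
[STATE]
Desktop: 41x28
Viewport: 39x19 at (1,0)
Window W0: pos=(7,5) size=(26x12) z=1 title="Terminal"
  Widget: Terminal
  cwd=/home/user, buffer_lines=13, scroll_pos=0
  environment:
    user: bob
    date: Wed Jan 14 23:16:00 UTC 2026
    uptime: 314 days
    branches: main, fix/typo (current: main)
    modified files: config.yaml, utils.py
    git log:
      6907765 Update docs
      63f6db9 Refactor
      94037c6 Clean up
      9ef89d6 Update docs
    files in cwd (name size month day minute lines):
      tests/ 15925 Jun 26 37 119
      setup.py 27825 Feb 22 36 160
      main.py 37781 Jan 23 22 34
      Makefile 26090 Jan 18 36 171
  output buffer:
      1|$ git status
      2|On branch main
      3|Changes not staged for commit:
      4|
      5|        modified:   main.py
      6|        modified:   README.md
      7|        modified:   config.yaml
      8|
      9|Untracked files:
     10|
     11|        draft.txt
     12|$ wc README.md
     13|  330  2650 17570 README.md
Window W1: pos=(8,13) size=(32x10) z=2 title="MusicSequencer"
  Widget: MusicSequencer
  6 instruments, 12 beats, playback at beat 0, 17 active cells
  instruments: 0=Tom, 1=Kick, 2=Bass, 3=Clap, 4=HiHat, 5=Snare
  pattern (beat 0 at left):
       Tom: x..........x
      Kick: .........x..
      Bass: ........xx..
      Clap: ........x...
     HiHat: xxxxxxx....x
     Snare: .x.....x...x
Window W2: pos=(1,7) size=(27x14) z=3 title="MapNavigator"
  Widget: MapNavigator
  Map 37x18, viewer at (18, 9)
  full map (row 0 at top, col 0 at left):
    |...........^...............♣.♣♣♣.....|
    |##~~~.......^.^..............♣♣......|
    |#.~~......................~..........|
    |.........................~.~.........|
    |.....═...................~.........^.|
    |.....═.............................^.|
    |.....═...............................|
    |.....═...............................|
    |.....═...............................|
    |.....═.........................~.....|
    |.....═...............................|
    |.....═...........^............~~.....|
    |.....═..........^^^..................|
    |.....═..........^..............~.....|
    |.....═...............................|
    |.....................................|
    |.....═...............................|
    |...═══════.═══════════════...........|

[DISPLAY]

                                       
                                       
                                       
                                       
                                       
      ┏━━━━━━━━━━━━━━━━━━━━━━━━┓       
      ┃ Terminal               ┃       
┏━━━━━━━━━━━━━━━━━━━━━━━━━┓────┨       
┃ MapNavigator            ┃    ┃       
┠─────────────────────────┨    ┃       
┃...................~.....┃or c┃       
┃.........................┃    ┃       
┃.........................┃main┃       
┃.........................┃━━━━━━━━━━━┓
┃.........................┃           ┃
┃............@............┃───────────┨
┃.........................┃           ┃
┃...........^............~┃           ┃
┃..........^^^............┃           ┃


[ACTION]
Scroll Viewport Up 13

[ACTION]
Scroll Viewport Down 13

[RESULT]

┠─────────────────────────┨    ┃       
┃...................~.....┃or c┃       
┃.........................┃    ┃       
┃.........................┃main┃       
┃.........................┃━━━━━━━━━━━┓
┃.........................┃           ┃
┃............@............┃───────────┨
┃.........................┃           ┃
┃...........^............~┃           ┃
┃..........^^^............┃           ┃
┃..........^..............┃           ┃
┗━━━━━━━━━━━━━━━━━━━━━━━━━┛           ┃
       ┃ HiHat███████····█            ┃
       ┗━━━━━━━━━━━━━━━━━━━━━━━━━━━━━━┛
                                       
                                       
                                       
                                       
                                       


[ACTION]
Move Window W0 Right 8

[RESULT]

┠─────────────────────────┨in          
┃...................~.....┃staged for c
┃.........................┃            
┃.........................┃fied:   main
┃.........................┃━━━━━━━━━━━┓
┃.........................┃           ┃
┃............@............┃───────────┨
┃.........................┃           ┃
┃...........^............~┃           ┃
┃..........^^^............┃           ┃
┃..........^..............┃           ┃
┗━━━━━━━━━━━━━━━━━━━━━━━━━┛           ┃
       ┃ HiHat███████····█            ┃
       ┗━━━━━━━━━━━━━━━━━━━━━━━━━━━━━━┛
                                       
                                       
                                       
                                       
                                       


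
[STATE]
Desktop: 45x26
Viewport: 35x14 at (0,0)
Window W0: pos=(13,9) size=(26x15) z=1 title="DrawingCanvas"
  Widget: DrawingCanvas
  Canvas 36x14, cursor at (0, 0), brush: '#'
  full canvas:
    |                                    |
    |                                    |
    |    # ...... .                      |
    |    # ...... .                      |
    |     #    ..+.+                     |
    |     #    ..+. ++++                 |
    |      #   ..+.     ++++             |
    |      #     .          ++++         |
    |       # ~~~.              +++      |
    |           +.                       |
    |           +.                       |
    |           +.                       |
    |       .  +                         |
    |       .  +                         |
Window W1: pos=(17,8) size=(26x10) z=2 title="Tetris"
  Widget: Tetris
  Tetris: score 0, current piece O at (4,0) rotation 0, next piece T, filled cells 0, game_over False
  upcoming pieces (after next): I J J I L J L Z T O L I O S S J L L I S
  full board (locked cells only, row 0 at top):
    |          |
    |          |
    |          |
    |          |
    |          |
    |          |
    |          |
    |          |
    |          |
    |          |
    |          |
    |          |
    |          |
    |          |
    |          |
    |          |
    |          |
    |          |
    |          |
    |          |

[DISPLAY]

                                   
                                   
                                   
                                   
                                   
                                   
                                   
                                   
                 ┏━━━━━━━━━━━━━━━━━
             ┏━━━┃ Tetris          
             ┃ Dr┠─────────────────
             ┠───┃          │Next: 
             ┃+  ┃          │ ▒    
             ┃   ┃          │▒▒▒   


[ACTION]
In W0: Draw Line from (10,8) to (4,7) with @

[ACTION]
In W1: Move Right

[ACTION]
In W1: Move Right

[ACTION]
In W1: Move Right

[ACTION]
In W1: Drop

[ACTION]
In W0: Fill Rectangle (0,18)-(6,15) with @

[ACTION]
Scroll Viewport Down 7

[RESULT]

                                   
                 ┏━━━━━━━━━━━━━━━━━
             ┏━━━┃ Tetris          
             ┃ Dr┠─────────────────
             ┠───┃          │Next: 
             ┃+  ┃          │ ▒    
             ┃   ┃          │▒▒▒   
             ┃   ┃          │      
             ┃   ┃          │      
             ┃   ┃          │      
             ┃   ┗━━━━━━━━━━━━━━━━━
             ┃      #@  ..+. @@@@++
             ┃      # @   .        
             ┃       #@~~~.        


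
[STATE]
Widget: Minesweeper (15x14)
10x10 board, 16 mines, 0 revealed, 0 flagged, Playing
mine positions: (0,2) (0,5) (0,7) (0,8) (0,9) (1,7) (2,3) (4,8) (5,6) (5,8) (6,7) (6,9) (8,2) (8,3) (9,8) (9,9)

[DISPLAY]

■■■■■■■■■■     
■■■■■■■■■■     
■■■■■■■■■■     
■■■■■■■■■■     
■■■■■■■■■■     
■■■■■■■■■■     
■■■■■■■■■■     
■■■■■■■■■■     
■■■■■■■■■■     
■■■■■■■■■■     
               
               
               
               


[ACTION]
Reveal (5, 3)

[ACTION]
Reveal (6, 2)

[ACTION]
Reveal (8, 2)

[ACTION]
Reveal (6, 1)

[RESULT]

 1✹■■✹■✹✹✹     
 12■213✹■■     
  1✹1 11■■     
  111  1■■     
     113✹■     
     1✹■✹■     
     12✹■✹     
 1221 11■■     
 1✹✹1  1■■     
 1■■1  1✹✹     
               
               
               
               
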